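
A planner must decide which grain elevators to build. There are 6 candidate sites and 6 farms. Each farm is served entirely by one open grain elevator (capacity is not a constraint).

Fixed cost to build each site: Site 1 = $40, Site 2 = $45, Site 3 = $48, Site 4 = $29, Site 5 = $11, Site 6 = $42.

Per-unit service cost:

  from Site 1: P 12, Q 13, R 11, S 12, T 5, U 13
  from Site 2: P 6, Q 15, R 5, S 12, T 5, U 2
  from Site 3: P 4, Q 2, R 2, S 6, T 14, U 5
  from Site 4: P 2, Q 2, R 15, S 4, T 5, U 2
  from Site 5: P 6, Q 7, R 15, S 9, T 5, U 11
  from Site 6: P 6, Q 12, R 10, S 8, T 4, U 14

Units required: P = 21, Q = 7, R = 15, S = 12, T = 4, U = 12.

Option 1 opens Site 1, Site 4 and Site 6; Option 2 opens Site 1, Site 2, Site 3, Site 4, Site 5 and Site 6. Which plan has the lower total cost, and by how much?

Option 1: {Site 1, Site 4, Site 6}: P→Site 4 2·21=42, Q→Site 4 2·7=14, R→Site 6 10·15=150, S→Site 4 4·12=48, T→Site 6 4·4=16, U→Site 4 2·12=24. Service 294; fixed 111; total 405.
Option 2: {Site 1, Site 2, Site 3, Site 4, Site 5, Site 6}: P→Site 4 2·21=42, Q→Site 3 2·7=14, R→Site 3 2·15=30, S→Site 4 4·12=48, T→Site 6 4·4=16, U→Site 2 2·12=24. Service 174; fixed 215; total 389.
Difference: |405 − 389| = 16.

Option 2 is cheaper by 16.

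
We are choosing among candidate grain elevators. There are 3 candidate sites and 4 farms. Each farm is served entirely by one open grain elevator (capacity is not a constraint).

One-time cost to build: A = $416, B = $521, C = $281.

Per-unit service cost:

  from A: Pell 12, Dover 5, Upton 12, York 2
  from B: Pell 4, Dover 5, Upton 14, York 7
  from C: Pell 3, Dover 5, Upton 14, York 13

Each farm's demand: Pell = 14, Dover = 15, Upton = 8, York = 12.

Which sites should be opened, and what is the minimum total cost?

Open C only; minimum total cost 666.

For any fixed open set, each farm goes to its cheapest open site; total = fixed + service.
{C}: Pell→C 3·14=42, Dover→C 5·15=75, Upton→C 14·8=112, York→C 13·12=156. Service 385; fixed 281; total 666.
{A}: service 363 + fixed 416 = 779
{B}: service 327 + fixed 521 = 848
{A, B, C}: service 237 + fixed 1218 = 1455
No other subset beats 666.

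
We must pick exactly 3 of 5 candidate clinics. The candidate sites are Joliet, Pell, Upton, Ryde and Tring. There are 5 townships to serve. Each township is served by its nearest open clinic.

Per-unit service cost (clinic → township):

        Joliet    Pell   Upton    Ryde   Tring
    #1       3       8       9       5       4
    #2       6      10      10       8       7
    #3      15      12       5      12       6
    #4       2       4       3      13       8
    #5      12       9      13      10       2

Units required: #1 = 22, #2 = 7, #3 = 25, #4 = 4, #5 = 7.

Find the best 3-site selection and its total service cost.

With exactly 3 open, each township uses its cheapest among the chosen.
{Joliet, Upton, Tring}: #1→Joliet 3·22=66, #2→Joliet 6·7=42, #3→Upton 5·25=125, #4→Joliet 2·4=8, #5→Tring 2·7=14. Service cost 255.
{Joliet, Pell, Tring}: service cost 280
{Joliet, Ryde, Tring}: service cost 280
Among all 10 size-3 choices, {Joliet, Upton, Tring} is lowest.

Choose Joliet, Upton and Tring; total service cost 255.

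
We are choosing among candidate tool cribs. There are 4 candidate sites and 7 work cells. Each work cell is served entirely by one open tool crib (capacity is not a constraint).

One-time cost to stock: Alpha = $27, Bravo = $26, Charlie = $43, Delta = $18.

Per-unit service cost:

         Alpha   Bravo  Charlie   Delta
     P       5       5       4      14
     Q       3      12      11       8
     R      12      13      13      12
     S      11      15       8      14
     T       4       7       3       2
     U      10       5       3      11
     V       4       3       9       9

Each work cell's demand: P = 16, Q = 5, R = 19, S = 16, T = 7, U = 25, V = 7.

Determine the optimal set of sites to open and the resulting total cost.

For any fixed open set, each work cell goes to its cheapest open site; total = fixed + service.
{Alpha, Charlie}: P→Charlie 4·16=64, Q→Alpha 3·5=15, R→Alpha 12·19=228, S→Charlie 8·16=128, T→Charlie 3·7=21, U→Charlie 3·25=75, V→Alpha 4·7=28. Service 559; fixed 70; total 629.
{Alpha, Charlie, Delta}: P→Charlie 4·16=64, Q→Alpha 3·5=15, R→Alpha 12·19=228, S→Charlie 8·16=128, T→Delta 2·7=14, U→Charlie 3·25=75, V→Alpha 4·7=28. Service 552; fixed 88; total 640.
{Alpha, Bravo, Charlie}: service 552 + fixed 96 = 648
{Alpha, Bravo, Charlie, Delta}: service 545 + fixed 114 = 659
(All 15 nonempty subsets were checked; Alpha and Charlie is lowest.)

Open Alpha and Charlie; minimum total cost 629.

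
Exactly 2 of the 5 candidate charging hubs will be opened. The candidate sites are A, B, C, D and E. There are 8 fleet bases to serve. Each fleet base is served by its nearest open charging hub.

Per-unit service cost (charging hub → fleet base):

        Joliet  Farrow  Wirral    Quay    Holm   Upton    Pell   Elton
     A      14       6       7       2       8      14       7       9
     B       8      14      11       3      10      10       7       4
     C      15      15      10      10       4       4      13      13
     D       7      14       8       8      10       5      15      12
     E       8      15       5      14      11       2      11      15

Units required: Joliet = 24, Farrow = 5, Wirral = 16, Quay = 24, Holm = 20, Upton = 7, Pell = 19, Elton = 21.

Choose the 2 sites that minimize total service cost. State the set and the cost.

With exactly 2 open, each fleet base uses its cheapest among the chosen.
{B, C}: Joliet→B 8·24=192, Farrow→B 14·5=70, Wirral→C 10·16=160, Quay→B 3·24=72, Holm→C 4·20=80, Upton→C 4·7=28, Pell→B 7·19=133, Elton→B 4·21=84. Service cost 819.
{A, B}: service cost 829
{B, E}: service cost 845
Among all 10 size-2 choices, {B, C} is lowest.

Choose B and C; total service cost 819.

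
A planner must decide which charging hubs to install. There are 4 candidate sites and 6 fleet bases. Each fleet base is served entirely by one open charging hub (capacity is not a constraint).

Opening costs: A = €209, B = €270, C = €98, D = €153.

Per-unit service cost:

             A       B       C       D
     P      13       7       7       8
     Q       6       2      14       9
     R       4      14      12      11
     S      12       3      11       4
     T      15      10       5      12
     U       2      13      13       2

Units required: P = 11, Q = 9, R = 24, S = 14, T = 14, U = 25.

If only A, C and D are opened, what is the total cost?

Total cost: 863

Each fleet base is assigned to its cheapest site among the open ones.
{A, C, D}: P→C 7·11=77, Q→A 6·9=54, R→A 4·24=96, S→D 4·14=56, T→C 5·14=70, U→A 2·25=50. Service 403; fixed 460; total 863.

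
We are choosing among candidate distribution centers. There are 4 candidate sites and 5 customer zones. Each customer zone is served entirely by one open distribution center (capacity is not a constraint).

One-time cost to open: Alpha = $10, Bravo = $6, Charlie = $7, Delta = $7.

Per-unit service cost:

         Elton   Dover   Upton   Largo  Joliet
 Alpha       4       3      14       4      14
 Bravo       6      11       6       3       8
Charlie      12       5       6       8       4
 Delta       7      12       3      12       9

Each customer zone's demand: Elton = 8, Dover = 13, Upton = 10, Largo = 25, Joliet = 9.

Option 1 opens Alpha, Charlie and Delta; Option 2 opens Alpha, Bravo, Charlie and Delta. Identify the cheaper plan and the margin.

Option 1: {Alpha, Charlie, Delta}: Elton→Alpha 4·8=32, Dover→Alpha 3·13=39, Upton→Delta 3·10=30, Largo→Alpha 4·25=100, Joliet→Charlie 4·9=36. Service 237; fixed 24; total 261.
Option 2: {Alpha, Bravo, Charlie, Delta}: Elton→Alpha 4·8=32, Dover→Alpha 3·13=39, Upton→Delta 3·10=30, Largo→Bravo 3·25=75, Joliet→Charlie 4·9=36. Service 212; fixed 30; total 242.
Difference: |261 − 242| = 19.

Option 2 is cheaper by 19.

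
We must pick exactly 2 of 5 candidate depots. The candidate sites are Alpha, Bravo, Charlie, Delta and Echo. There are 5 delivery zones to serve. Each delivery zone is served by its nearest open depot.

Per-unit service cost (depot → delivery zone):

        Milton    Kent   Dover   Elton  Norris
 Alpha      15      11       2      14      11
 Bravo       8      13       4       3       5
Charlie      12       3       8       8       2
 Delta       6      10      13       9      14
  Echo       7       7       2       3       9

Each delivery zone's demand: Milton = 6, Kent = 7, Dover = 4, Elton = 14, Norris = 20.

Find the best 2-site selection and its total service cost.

Choose Charlie and Echo; total service cost 153.

With exactly 2 open, each delivery zone uses its cheapest among the chosen.
{Charlie, Echo}: Milton→Echo 7·6=42, Kent→Charlie 3·7=21, Dover→Echo 2·4=8, Elton→Echo 3·14=42, Norris→Charlie 2·20=40. Service cost 153.
{Bravo, Charlie}: service cost 167
{Bravo, Echo}: service cost 241
Among all 10 size-2 choices, {Charlie, Echo} is lowest.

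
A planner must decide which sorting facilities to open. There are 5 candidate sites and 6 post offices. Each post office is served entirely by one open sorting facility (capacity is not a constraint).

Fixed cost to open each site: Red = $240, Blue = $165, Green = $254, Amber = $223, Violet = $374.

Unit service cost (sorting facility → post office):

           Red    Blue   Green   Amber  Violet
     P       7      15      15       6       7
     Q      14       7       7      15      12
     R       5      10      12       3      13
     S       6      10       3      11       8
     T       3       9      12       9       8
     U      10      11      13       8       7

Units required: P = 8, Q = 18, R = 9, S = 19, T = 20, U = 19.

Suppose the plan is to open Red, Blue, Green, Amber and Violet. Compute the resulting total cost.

Total cost: 1707

Each post office is assigned to its cheapest site among the open ones.
{Red, Blue, Green, Amber, Violet}: P→Amber 6·8=48, Q→Blue 7·18=126, R→Amber 3·9=27, S→Green 3·19=57, T→Red 3·20=60, U→Violet 7·19=133. Service 451; fixed 1256; total 1707.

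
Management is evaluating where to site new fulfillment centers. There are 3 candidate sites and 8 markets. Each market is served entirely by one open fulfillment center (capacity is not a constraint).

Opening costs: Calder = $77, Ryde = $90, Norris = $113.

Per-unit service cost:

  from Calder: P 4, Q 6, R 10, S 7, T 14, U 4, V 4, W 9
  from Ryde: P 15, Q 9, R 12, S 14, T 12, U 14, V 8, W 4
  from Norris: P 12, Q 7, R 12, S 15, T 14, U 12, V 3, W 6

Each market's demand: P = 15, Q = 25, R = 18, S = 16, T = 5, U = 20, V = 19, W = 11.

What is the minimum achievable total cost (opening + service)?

For any fixed open set, each market goes to its cheapest open site; total = fixed + service.
{Calder}: P→Calder 4·15=60, Q→Calder 6·25=150, R→Calder 10·18=180, S→Calder 7·16=112, T→Calder 14·5=70, U→Calder 4·20=80, V→Calder 4·19=76, W→Calder 9·11=99. Service 827; fixed 77; total 904.
{Calder, Ryde}: service 762 + fixed 167 = 929
{Calder, Norris}: P→Calder 4·15=60, Q→Calder 6·25=150, R→Calder 10·18=180, S→Calder 7·16=112, T→Calder 14·5=70, U→Calder 4·20=80, V→Norris 3·19=57, W→Norris 6·11=66. Service 775; fixed 190; total 965.
{Calder, Ryde, Norris}: P→Calder 4·15=60, Q→Calder 6·25=150, R→Calder 10·18=180, S→Calder 7·16=112, T→Ryde 12·5=60, U→Calder 4·20=80, V→Norris 3·19=57, W→Ryde 4·11=44. Service 743; fixed 280; total 1023.
(All 7 nonempty subsets were checked; Calder only is lowest.)

Minimum total cost: 904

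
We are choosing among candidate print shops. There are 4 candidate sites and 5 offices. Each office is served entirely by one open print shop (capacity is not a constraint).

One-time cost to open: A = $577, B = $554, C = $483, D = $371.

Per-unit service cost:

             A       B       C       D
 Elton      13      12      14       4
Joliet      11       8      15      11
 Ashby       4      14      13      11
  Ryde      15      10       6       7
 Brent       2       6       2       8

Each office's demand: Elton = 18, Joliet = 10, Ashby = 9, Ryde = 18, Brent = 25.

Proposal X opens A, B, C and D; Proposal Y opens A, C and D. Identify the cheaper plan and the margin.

Proposal X: {A, B, C, D}: Elton→D 4·18=72, Joliet→B 8·10=80, Ashby→A 4·9=36, Ryde→C 6·18=108, Brent→A 2·25=50. Service 346; fixed 1985; total 2331.
Proposal Y: {A, C, D}: Elton→D 4·18=72, Joliet→A 11·10=110, Ashby→A 4·9=36, Ryde→C 6·18=108, Brent→A 2·25=50. Service 376; fixed 1431; total 1807.
Difference: |2331 − 1807| = 524.

Proposal Y is cheaper by 524.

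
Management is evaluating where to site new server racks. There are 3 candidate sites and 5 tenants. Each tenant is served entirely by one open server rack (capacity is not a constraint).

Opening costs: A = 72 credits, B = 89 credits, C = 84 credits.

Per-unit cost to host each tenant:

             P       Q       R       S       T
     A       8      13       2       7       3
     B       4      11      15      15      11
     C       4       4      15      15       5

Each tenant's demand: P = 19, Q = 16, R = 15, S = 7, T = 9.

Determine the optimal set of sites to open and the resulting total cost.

Open A and C; minimum total cost 402.

For any fixed open set, each tenant goes to its cheapest open site; total = fixed + service.
{A, C}: P→C 4·19=76, Q→C 4·16=64, R→A 2·15=30, S→A 7·7=49, T→A 3·9=27. Service 246; fixed 156; total 402.
{A, B, C}: P→B 4·19=76, Q→C 4·16=64, R→A 2·15=30, S→A 7·7=49, T→A 3·9=27. Service 246; fixed 245; total 491.
{A, B}: service 358 + fixed 161 = 519
{A}: service 466 + fixed 72 = 538
(All 7 nonempty subsets were checked; A and C is lowest.)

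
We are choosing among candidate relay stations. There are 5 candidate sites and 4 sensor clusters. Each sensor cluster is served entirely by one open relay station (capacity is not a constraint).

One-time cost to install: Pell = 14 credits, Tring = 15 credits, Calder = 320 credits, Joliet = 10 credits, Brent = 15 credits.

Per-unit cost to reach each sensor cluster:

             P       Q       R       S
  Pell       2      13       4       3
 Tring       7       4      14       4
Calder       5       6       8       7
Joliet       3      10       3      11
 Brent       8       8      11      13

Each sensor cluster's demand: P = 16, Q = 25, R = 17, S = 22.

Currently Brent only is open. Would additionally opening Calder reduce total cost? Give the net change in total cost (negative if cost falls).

Current service cost with {Brent}: 801.
Adding Calder: each sensor cluster re-picks its cheapest; new service cost 520, saving 281.
Extra fixed cost: 320. Net change = 320 − 281 = 39.
(Totals: 816 → 855.)

No — net change +39 (cost rises by 39).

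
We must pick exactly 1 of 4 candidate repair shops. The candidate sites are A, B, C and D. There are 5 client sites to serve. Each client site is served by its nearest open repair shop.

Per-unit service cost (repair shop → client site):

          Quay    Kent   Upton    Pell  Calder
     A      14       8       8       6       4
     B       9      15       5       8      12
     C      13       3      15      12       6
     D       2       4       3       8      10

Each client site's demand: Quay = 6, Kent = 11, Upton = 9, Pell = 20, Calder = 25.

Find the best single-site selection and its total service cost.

With exactly 1 open, each client site uses its cheapest among the chosen.
{A}: Quay→A 14·6=84, Kent→A 8·11=88, Upton→A 8·9=72, Pell→A 6·20=120, Calder→A 4·25=100. Service cost 464.
{D}: service cost 493
{C}: service cost 636
Among all 4 size-1 choices, {A} is lowest.

Choose A only; total service cost 464.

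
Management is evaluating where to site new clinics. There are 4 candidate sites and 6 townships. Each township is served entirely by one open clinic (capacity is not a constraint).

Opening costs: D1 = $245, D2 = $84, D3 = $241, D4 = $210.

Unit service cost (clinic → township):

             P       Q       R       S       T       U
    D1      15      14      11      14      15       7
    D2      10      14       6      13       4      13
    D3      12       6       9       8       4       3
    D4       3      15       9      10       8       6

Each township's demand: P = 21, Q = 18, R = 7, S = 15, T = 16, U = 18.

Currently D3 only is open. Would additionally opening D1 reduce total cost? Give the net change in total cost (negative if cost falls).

No — net change +245 (cost rises by 245).

Current service cost with {D3}: 661.
Adding D1: each township re-picks its cheapest; new service cost 661, saving 0.
Extra fixed cost: 245. Net change = 245 − 0 = 245.
(Totals: 902 → 1147.)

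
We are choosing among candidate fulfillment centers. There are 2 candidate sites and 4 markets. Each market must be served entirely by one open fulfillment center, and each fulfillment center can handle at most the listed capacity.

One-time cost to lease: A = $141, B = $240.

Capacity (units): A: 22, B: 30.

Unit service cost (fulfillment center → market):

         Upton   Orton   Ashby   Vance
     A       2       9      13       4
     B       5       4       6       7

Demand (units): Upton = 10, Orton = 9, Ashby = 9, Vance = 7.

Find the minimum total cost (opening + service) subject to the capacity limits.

Minimum total cost: 519

Open {A, B}: Upton→A 2·10=20, Orton→B 4·9=36, Ashby→B 6·9=54, Vance→A 4·7=28.
Loads: A carries 17/22, B carries 18/30. Service 138; fixed 381; total 519.
Next best feasible plan costs 540.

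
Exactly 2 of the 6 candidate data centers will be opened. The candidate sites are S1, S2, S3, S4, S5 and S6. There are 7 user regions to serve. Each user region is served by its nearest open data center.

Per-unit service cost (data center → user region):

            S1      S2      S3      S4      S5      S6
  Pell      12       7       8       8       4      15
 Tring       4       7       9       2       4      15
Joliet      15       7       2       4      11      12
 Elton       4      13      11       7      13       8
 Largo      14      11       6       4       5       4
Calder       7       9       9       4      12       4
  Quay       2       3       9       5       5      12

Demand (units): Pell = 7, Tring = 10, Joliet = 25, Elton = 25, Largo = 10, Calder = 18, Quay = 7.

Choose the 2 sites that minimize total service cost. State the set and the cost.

Choose S1 and S4; total service cost 402.

With exactly 2 open, each user region uses its cheapest among the chosen.
{S1, S4}: Pell→S4 8·7=56, Tring→S4 2·10=20, Joliet→S4 4·25=100, Elton→S1 4·25=100, Largo→S4 4·10=40, Calder→S4 4·18=72, Quay→S1 2·7=14. Service cost 402.
{S1, S3}: service cost 446
{S3, S4}: service cost 448
Among all 15 size-2 choices, {S1, S4} is lowest.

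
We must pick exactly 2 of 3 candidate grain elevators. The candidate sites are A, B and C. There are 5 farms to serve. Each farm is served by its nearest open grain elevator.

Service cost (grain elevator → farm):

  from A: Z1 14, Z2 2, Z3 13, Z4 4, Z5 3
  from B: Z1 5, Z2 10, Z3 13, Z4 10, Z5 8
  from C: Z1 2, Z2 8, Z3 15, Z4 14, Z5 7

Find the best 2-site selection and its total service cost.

With exactly 2 open, each farm uses its cheapest among the chosen.
{A, C}: Z1→C 2, Z2→A 2, Z3→A 13, Z4→A 4, Z5→A 3. Service cost 24.
{A, B}: service cost 27
{B, C}: service cost 40
Among all 3 size-2 choices, {A, C} is lowest.

Choose A and C; total service cost 24.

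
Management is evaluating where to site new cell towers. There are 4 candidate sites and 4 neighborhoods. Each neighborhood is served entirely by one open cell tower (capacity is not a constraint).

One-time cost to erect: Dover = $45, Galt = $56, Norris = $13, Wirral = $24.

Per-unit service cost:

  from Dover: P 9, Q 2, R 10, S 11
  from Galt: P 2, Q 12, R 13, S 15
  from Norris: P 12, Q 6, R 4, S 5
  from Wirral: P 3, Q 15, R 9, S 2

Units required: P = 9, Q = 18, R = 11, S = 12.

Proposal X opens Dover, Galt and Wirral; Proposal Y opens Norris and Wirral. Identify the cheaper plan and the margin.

Proposal Y is cheaper by 62.

Proposal X: {Dover, Galt, Wirral}: P→Galt 2·9=18, Q→Dover 2·18=36, R→Wirral 9·11=99, S→Wirral 2·12=24. Service 177; fixed 125; total 302.
Proposal Y: {Norris, Wirral}: P→Wirral 3·9=27, Q→Norris 6·18=108, R→Norris 4·11=44, S→Wirral 2·12=24. Service 203; fixed 37; total 240.
Difference: |302 − 240| = 62.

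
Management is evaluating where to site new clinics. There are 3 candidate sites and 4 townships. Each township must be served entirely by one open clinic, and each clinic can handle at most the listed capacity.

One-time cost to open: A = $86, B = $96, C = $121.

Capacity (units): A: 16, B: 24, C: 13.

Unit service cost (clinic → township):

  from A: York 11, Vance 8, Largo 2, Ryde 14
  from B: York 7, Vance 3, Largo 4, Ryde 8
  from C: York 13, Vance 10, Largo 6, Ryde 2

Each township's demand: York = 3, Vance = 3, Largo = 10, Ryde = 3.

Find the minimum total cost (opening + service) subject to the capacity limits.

Open {B}: York→B 7·3=21, Vance→B 3·3=9, Largo→B 4·10=40, Ryde→B 8·3=24.
Loads: B carries 19/24. Service 94; fixed 96; total 190.
Next best feasible plan costs 256.

Minimum total cost: 190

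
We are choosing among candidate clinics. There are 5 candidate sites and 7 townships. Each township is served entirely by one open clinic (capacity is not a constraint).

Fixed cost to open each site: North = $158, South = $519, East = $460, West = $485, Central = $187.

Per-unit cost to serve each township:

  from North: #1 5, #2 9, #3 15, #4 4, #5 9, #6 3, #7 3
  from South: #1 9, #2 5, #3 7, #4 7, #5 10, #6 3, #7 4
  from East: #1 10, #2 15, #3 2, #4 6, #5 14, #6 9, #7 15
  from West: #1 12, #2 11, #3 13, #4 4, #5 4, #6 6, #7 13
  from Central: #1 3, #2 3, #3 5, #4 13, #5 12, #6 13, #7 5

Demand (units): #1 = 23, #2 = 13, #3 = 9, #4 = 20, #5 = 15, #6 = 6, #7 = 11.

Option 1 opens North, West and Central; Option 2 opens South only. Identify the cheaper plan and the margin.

Option 1 is cheaper by 32.

Option 1: {North, West, Central}: #1→Central 3·23=69, #2→Central 3·13=39, #3→Central 5·9=45, #4→North 4·20=80, #5→West 4·15=60, #6→North 3·6=18, #7→North 3·11=33. Service 344; fixed 830; total 1174.
Option 2: {South}: #1→South 9·23=207, #2→South 5·13=65, #3→South 7·9=63, #4→South 7·20=140, #5→South 10·15=150, #6→South 3·6=18, #7→South 4·11=44. Service 687; fixed 519; total 1206.
Difference: |1174 − 1206| = 32.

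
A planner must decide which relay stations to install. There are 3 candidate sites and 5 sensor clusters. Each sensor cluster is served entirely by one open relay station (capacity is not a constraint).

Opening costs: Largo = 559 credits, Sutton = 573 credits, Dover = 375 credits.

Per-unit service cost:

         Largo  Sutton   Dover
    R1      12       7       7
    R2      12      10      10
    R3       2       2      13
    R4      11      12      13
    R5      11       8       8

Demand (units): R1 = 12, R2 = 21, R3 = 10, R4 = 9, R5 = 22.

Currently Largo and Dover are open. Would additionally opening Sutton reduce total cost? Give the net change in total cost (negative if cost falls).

Current service cost with {Largo, Dover}: 589.
Adding Sutton: each sensor cluster re-picks its cheapest; new service cost 589, saving 0.
Extra fixed cost: 573. Net change = 573 − 0 = 573.
(Totals: 1523 → 2096.)

No — net change +573 (cost rises by 573).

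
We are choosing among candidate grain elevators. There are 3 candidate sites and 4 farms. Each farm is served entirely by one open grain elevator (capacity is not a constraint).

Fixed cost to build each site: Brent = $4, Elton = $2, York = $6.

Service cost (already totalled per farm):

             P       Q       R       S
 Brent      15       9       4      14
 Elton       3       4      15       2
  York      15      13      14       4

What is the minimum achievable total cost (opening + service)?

For any fixed open set, each farm goes to its cheapest open site; total = fixed + service.
{Brent, Elton}: P→Elton 3, Q→Elton 4, R→Brent 4, S→Elton 2. Service 13; fixed 6; total 19.
{Brent, Elton, York}: service 13 + fixed 12 = 25
{Elton}: P→Elton 3, Q→Elton 4, R→Elton 15, S→Elton 2. Service 24; fixed 2; total 26.
No other subset beats 19.

Minimum total cost: 19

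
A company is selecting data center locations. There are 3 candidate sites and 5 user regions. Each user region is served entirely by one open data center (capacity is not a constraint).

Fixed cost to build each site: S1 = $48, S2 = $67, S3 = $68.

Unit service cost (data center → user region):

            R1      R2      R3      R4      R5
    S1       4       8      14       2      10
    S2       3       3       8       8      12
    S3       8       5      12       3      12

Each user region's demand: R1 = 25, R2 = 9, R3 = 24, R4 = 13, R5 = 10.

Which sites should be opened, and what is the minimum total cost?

Open S1 and S2; minimum total cost 535.

For any fixed open set, each user region goes to its cheapest open site; total = fixed + service.
{S1, S2}: R1→S2 3·25=75, R2→S2 3·9=27, R3→S2 8·24=192, R4→S1 2·13=26, R5→S1 10·10=100. Service 420; fixed 115; total 535.
{S2}: service 518 + fixed 67 = 585
{S2, S3}: R1→S2 3·25=75, R2→S2 3·9=27, R3→S2 8·24=192, R4→S3 3·13=39, R5→S2 12·10=120. Service 453; fixed 135; total 588.
{S1, S2, S3}: service 420 + fixed 183 = 603
No other subset beats 535.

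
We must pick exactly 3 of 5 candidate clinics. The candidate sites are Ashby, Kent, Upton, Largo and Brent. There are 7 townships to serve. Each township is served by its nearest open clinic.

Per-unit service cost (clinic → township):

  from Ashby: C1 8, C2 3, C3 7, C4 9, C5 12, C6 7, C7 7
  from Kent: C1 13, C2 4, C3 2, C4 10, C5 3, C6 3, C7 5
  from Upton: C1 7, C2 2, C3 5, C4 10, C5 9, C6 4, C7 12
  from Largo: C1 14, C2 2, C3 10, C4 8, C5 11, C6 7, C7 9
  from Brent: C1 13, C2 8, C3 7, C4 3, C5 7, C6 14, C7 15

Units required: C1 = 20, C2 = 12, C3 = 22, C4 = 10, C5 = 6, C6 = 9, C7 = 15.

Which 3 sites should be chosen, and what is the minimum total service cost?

With exactly 3 open, each township uses its cheapest among the chosen.
{Kent, Upton, Brent}: C1→Upton 7·20=140, C2→Upton 2·12=24, C3→Kent 2·22=44, C4→Brent 3·10=30, C5→Kent 3·6=18, C6→Kent 3·9=27, C7→Kent 5·15=75. Service cost 358.
{Ashby, Kent, Brent}: service cost 390
{Kent, Upton, Largo}: service cost 408
Among all 10 size-3 choices, {Kent, Upton, Brent} is lowest.

Choose Kent, Upton and Brent; total service cost 358.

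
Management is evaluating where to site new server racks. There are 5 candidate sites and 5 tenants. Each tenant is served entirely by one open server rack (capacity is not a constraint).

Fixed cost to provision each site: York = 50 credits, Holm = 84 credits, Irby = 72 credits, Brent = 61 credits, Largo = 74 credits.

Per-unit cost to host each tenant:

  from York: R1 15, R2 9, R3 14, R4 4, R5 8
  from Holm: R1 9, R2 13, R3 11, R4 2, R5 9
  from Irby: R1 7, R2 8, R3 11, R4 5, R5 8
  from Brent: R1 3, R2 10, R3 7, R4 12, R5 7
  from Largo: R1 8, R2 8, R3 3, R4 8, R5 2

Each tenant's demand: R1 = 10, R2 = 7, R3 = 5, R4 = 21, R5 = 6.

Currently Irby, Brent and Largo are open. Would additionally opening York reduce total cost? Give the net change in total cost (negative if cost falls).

Current service cost with {Irby, Brent, Largo}: 218.
Adding York: each tenant re-picks its cheapest; new service cost 197, saving 21.
Extra fixed cost: 50. Net change = 50 − 21 = 29.
(Totals: 425 → 454.)

No — net change +29 (cost rises by 29).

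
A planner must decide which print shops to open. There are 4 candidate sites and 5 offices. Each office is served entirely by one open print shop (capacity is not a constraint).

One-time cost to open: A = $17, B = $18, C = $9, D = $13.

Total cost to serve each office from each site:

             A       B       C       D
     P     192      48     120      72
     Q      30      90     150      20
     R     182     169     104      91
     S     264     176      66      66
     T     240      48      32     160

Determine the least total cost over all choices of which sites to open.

For any fixed open set, each office goes to its cheapest open site; total = fixed + service.
{B, C, D}: P→B 48, Q→D 20, R→D 91, S→C 66, T→C 32. Service 257; fixed 40; total 297.
{C, D}: P→D 72, Q→D 20, R→D 91, S→C 66, T→C 32. Service 281; fixed 22; total 303.
{B, D}: P→B 48, Q→D 20, R→D 91, S→D 66, T→B 48. Service 273; fixed 31; total 304.
{A, B, C, D}: service 257 + fixed 57 = 314
(All 15 nonempty subsets were checked; B, C and D is lowest.)

Minimum total cost: 297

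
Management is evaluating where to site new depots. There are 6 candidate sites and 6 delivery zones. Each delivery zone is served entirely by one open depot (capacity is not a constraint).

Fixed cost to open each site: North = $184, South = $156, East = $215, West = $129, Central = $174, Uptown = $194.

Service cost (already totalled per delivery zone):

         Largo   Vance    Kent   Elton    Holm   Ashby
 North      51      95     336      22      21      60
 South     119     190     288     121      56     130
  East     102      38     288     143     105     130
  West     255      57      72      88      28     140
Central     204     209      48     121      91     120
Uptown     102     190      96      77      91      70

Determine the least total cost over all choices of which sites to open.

Minimum total cost: 596

For any fixed open set, each delivery zone goes to its cheapest open site; total = fixed + service.
{North, West}: Largo→North 51, Vance→West 57, Kent→West 72, Elton→North 22, Holm→North 21, Ashby→North 60. Service 283; fixed 313; total 596.
{North, Central}: service 297 + fixed 358 = 655
{North, Uptown}: service 345 + fixed 378 = 723
{North, South, East, West, Central, Uptown}: service 240 + fixed 1052 = 1292
No other subset beats 596.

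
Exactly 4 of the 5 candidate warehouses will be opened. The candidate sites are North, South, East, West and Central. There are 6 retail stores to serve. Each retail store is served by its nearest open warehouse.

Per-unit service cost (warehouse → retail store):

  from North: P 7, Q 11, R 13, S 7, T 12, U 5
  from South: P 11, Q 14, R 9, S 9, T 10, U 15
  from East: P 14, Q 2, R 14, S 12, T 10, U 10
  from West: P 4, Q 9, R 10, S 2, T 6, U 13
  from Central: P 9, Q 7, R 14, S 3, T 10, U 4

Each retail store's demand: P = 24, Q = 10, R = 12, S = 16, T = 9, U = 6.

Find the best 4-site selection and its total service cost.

Choose South, East, West and Central; total service cost 334.

With exactly 4 open, each retail store uses its cheapest among the chosen.
{South, East, West, Central}: P→West 4·24=96, Q→East 2·10=20, R→South 9·12=108, S→West 2·16=32, T→West 6·9=54, U→Central 4·6=24. Service cost 334.
{North, South, East, West}: service cost 340
{North, East, West, Central}: service cost 346
Among all 5 size-4 choices, {South, East, West, Central} is lowest.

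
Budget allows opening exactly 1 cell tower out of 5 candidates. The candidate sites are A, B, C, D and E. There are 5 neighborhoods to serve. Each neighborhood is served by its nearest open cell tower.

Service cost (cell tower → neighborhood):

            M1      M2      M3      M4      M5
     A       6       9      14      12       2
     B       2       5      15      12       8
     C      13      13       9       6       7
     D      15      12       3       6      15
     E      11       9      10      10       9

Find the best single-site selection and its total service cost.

Choose B only; total service cost 42.

With exactly 1 open, each neighborhood uses its cheapest among the chosen.
{B}: M1→B 2, M2→B 5, M3→B 15, M4→B 12, M5→B 8. Service cost 42.
{A}: service cost 43
{C}: service cost 48
Among all 5 size-1 choices, {B} is lowest.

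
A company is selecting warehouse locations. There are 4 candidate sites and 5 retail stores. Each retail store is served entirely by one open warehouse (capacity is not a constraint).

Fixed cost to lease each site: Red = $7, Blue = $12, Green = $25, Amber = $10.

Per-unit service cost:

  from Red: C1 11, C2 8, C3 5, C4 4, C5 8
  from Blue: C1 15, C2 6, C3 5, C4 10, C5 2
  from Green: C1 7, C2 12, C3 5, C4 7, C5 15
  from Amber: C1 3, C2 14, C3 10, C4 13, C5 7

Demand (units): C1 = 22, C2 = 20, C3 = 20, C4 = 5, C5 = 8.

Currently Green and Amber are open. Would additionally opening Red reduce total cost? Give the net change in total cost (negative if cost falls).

Current service cost with {Green, Amber}: 497.
Adding Red: each retail store re-picks its cheapest; new service cost 402, saving 95.
Extra fixed cost: 7. Net change = 7 − 95 = -88.
(Totals: 532 → 444.)

Yes — net change −88 (cost falls by 88).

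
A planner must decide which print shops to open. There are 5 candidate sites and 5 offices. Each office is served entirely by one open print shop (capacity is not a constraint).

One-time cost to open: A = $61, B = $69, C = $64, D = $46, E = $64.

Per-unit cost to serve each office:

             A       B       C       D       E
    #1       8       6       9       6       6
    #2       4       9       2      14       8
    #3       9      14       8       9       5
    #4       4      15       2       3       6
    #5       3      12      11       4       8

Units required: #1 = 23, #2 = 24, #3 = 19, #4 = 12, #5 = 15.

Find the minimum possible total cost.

Minimum total cost: 532

For any fixed open set, each office goes to its cheapest open site; total = fixed + service.
{C, D}: #1→D 6·23=138, #2→C 2·24=48, #3→C 8·19=152, #4→C 2·12=24, #5→D 4·15=60. Service 422; fixed 110; total 532.
{A, C, E}: #1→E 6·23=138, #2→C 2·24=48, #3→E 5·19=95, #4→C 2·12=24, #5→A 3·15=45. Service 350; fixed 189; total 539.
{C, D, E}: service 365 + fixed 174 = 539
{A, B, C, D, E}: service 350 + fixed 304 = 654
No other subset beats 532.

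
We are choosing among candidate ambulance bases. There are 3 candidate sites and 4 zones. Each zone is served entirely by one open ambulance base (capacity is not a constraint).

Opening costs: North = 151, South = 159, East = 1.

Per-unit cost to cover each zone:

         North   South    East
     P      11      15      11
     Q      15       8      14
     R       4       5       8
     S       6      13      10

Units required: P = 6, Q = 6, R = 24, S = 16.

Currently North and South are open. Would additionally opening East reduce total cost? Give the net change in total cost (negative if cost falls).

No — net change +1 (cost rises by 1).

Current service cost with {North, South}: 306.
Adding East: each zone re-picks its cheapest; new service cost 306, saving 0.
Extra fixed cost: 1. Net change = 1 − 0 = 1.
(Totals: 616 → 617.)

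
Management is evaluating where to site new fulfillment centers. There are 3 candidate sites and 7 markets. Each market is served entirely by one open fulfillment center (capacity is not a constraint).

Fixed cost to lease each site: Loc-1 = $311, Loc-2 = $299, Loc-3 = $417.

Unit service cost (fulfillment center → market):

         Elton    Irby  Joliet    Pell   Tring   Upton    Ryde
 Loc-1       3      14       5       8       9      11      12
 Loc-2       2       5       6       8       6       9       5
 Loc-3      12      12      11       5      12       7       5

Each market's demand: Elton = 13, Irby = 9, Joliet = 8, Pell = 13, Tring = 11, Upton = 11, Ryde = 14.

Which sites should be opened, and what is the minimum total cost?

For any fixed open set, each market goes to its cheapest open site; total = fixed + service.
{Loc-2}: Elton→Loc-2 2·13=26, Irby→Loc-2 5·9=45, Joliet→Loc-2 6·8=48, Pell→Loc-2 8·13=104, Tring→Loc-2 6·11=66, Upton→Loc-2 9·11=99, Ryde→Loc-2 5·14=70. Service 458; fixed 299; total 757.
{Loc-1}: service 697 + fixed 311 = 1008
{Loc-1, Loc-2}: service 450 + fixed 610 = 1060
{Loc-1, Loc-2, Loc-3}: service 389 + fixed 1027 = 1416
No other subset beats 757.

Open Loc-2 only; minimum total cost 757.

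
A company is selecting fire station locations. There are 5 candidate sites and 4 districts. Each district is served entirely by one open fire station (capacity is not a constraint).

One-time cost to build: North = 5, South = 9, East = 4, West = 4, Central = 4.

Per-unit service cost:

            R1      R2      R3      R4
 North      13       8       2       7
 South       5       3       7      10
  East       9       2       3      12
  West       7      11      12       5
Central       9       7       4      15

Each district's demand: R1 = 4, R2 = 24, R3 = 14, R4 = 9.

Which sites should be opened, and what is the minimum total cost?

For any fixed open set, each district goes to its cheapest open site; total = fixed + service.
{North, East, West}: R1→West 7·4=28, R2→East 2·24=48, R3→North 2·14=28, R4→West 5·9=45. Service 149; fixed 13; total 162.
{North, South, East, West}: service 141 + fixed 22 = 163
{North, East, West, Central}: service 149 + fixed 17 = 166
{North, South, East, West, Central}: R1→South 5·4=20, R2→East 2·24=48, R3→North 2·14=28, R4→West 5·9=45. Service 141; fixed 26; total 167.
No other subset beats 162.

Open North, East and West; minimum total cost 162.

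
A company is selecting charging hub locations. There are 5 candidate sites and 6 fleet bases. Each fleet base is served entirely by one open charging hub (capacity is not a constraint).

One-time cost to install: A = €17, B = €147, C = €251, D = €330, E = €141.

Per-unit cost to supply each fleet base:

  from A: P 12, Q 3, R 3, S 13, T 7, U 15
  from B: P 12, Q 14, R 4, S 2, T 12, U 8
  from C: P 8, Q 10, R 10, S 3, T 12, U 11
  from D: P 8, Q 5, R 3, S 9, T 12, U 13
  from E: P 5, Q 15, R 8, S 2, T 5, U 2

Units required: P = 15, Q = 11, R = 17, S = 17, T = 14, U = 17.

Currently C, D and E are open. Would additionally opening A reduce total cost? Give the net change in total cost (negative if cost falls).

Current service cost with {C, D, E}: 319.
Adding A: each fleet base re-picks its cheapest; new service cost 297, saving 22.
Extra fixed cost: 17. Net change = 17 − 22 = -5.
(Totals: 1041 → 1036.)

Yes — net change −5 (cost falls by 5).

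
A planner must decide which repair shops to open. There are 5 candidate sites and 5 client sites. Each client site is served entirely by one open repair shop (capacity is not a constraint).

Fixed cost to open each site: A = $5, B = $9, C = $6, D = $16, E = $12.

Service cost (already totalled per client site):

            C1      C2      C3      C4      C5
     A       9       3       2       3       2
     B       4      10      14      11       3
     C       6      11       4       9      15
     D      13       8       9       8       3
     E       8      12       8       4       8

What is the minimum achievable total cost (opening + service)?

For any fixed open set, each client site goes to its cheapest open site; total = fixed + service.
{A}: C1→A 9, C2→A 3, C3→A 2, C4→A 3, C5→A 2. Service 19; fixed 5; total 24.
{A, C}: service 16 + fixed 11 = 27
{A, B}: C1→B 4, C2→A 3, C3→A 2, C4→A 3, C5→A 2. Service 14; fixed 14; total 28.
{A, B, C, D, E}: service 14 + fixed 48 = 62
No other subset beats 24.

Minimum total cost: 24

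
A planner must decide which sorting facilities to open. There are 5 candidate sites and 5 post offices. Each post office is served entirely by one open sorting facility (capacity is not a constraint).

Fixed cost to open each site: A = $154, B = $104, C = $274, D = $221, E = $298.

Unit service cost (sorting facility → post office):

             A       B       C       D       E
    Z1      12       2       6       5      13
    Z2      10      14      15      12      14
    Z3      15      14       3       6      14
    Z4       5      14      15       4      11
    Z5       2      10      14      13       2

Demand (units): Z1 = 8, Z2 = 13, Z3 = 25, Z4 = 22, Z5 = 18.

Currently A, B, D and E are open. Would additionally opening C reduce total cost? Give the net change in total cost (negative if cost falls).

No — net change +199 (cost rises by 199).

Current service cost with {A, B, D, E}: 420.
Adding C: each post office re-picks its cheapest; new service cost 345, saving 75.
Extra fixed cost: 274. Net change = 274 − 75 = 199.
(Totals: 1197 → 1396.)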